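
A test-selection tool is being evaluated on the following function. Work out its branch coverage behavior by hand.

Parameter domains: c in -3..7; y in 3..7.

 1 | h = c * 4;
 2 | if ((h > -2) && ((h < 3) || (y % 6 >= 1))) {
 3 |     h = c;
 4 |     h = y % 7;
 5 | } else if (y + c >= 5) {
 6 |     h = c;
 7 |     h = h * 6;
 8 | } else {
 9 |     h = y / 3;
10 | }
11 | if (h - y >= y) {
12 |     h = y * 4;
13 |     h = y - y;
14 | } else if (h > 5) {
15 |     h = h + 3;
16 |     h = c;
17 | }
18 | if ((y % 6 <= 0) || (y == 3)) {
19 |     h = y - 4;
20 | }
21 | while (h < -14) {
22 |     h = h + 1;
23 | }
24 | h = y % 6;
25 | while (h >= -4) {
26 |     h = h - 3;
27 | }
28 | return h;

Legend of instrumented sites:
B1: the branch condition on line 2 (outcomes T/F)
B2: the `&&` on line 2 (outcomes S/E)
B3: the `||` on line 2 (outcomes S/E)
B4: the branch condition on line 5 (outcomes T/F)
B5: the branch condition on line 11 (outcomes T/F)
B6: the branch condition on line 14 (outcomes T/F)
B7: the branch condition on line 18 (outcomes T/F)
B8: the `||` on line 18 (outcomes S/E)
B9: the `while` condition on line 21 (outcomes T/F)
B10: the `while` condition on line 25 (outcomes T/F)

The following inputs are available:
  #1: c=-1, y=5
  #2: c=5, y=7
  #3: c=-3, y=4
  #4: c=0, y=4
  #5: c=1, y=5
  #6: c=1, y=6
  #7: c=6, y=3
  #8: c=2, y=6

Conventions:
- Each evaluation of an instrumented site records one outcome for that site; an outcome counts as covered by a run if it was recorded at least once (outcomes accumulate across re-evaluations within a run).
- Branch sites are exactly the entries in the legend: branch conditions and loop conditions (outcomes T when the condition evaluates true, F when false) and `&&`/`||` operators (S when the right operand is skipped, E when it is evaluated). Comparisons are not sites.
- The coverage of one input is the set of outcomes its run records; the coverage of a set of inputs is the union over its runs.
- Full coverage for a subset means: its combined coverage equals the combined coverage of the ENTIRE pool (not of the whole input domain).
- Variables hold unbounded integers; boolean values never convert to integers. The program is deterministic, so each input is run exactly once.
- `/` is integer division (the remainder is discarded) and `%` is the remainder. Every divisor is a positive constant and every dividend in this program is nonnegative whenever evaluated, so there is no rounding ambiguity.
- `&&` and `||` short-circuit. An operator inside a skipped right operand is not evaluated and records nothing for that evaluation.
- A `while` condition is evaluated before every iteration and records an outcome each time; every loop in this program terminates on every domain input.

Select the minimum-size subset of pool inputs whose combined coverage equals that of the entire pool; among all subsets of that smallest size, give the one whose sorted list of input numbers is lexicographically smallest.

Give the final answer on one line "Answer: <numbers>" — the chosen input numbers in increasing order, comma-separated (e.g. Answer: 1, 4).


run #1 (c=-1, y=5) runs B2->S, B1->F, B4->F, B5->F, B6->F, B8->E, B7->F, B9->F, B10->T, B10->T, B10->T, B10->T, B10->F; records B1=F, B2=S, B4=F, B5=F, B6=F, B7=F, B8=E, B9=F, B10=T, B10=F
run #2 (c=5, y=7) runs B2->E, B3->E, B1->T, B5->F, B6->F, B8->E, B7->F, B9->F, B10->T, B10->T, B10->F; records B1=T, B2=E, B3=E, B5=F, B6=F, B7=F, B8=E, B9=F, B10=T, B10=F
run #3 (c=-3, y=4) runs B2->S, B1->F, B4->F, B5->F, B6->F, B8->E, B7->F, B9->F, B10->T, B10->T, B10->T, B10->F; records B1=F, B2=S, B4=F, B5=F, B6=F, B7=F, B8=E, B9=F, B10=T, B10=F
run #4 (c=0, y=4) runs B2->E, B3->S, B1->T, B5->F, B6->F, B8->E, B7->F, B9->F, B10->T, B10->T, B10->T, B10->F; records B1=T, B2=E, B3=S, B5=F, B6=F, B7=F, B8=E, B9=F, B10=T, B10=F
run #5 (c=1, y=5) runs B2->E, B3->E, B1->T, B5->F, B6->F, B8->E, B7->F, B9->F, B10->T, B10->T, B10->T, B10->T, B10->F; records B1=T, B2=E, B3=E, B5=F, B6=F, B7=F, B8=E, B9=F, B10=T, B10=F
run #6 (c=1, y=6) runs B2->E, B3->E, B1->F, B4->T, B5->F, B6->T, B8->S, B7->T, B9->F, B10->T, B10->T, B10->F; records B1=F, B2=E, B3=E, B4=T, B5=F, B6=T, B7=T, B8=S, B9=F, B10=T, B10=F
run #7 (c=6, y=3) runs B2->E, B3->E, B1->T, B5->F, B6->F, B8->E, B7->T, B9->F, B10->T, B10->T, B10->T, B10->F; records B1=T, B2=E, B3=E, B5=F, B6=F, B7=T, B8=E, B9=F, B10=T, B10=F
run #8 (c=2, y=6) runs B2->E, B3->E, B1->F, B4->T, B5->T, B8->S, B7->T, B9->F, B10->T, B10->T, B10->F; records B1=F, B2=E, B3=E, B4=T, B5=T, B7=T, B8=S, B9=F, B10=T, B10=F
union over all inputs: B1=T, B1=F, B2=S, B2=E, B3=S, B3=E, B4=T, B4=F, B5=T, B5=F, B6=T, B6=F, B7=T, B7=F, B8=S, B8=E, B9=F, B10=T, B10=F (19 outcomes)
every size-1 subset falls short of the 19 outcomes (best: 11/19)
every size-2 subset falls short of the 19 outcomes (best: 16/19)
every size-3 subset falls short of the 19 outcomes (best: 18/19)
inputs {1, 4, 6, 8} (size 4) cover everything; no size-4 subset with a lexicographically smaller index list covers all 19
Answer: 1, 4, 6, 8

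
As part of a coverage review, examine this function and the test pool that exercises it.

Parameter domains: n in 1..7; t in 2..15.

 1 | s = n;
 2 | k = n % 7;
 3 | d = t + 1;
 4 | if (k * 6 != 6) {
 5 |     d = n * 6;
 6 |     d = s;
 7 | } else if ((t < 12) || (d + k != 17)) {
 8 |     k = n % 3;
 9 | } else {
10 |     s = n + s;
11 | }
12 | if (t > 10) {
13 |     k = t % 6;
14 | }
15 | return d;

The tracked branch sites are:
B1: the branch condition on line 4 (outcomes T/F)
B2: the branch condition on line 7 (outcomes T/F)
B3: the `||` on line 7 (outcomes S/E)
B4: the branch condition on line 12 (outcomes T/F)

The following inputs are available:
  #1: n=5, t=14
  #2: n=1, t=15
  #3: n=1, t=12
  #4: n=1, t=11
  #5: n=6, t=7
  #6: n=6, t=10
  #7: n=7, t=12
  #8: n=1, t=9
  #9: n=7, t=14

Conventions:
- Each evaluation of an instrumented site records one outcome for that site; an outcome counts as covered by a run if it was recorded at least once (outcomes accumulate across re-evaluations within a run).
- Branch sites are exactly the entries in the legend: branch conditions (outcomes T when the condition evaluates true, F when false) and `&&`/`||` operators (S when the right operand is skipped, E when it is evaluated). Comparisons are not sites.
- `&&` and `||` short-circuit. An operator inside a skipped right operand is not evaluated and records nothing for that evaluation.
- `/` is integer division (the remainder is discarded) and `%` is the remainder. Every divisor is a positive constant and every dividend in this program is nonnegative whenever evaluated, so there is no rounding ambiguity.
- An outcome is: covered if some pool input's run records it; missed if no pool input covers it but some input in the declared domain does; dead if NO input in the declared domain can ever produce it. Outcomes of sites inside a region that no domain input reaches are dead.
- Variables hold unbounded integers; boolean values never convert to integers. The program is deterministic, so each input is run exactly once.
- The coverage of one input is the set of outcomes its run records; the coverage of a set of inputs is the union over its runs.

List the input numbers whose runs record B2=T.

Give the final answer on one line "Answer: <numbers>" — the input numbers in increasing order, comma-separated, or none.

input #1 (n=5, t=14): misses B2=T
input #2 (n=1, t=15): misses B2=T
input #3 (n=1, t=12): covers B2=T
input #4 (n=1, t=11): covers B2=T
input #5 (n=6, t=7): misses B2=T
input #6 (n=6, t=10): misses B2=T
input #7 (n=7, t=12): misses B2=T
input #8 (n=1, t=9): covers B2=T
input #9 (n=7, t=14): misses B2=T

Answer: 3, 4, 8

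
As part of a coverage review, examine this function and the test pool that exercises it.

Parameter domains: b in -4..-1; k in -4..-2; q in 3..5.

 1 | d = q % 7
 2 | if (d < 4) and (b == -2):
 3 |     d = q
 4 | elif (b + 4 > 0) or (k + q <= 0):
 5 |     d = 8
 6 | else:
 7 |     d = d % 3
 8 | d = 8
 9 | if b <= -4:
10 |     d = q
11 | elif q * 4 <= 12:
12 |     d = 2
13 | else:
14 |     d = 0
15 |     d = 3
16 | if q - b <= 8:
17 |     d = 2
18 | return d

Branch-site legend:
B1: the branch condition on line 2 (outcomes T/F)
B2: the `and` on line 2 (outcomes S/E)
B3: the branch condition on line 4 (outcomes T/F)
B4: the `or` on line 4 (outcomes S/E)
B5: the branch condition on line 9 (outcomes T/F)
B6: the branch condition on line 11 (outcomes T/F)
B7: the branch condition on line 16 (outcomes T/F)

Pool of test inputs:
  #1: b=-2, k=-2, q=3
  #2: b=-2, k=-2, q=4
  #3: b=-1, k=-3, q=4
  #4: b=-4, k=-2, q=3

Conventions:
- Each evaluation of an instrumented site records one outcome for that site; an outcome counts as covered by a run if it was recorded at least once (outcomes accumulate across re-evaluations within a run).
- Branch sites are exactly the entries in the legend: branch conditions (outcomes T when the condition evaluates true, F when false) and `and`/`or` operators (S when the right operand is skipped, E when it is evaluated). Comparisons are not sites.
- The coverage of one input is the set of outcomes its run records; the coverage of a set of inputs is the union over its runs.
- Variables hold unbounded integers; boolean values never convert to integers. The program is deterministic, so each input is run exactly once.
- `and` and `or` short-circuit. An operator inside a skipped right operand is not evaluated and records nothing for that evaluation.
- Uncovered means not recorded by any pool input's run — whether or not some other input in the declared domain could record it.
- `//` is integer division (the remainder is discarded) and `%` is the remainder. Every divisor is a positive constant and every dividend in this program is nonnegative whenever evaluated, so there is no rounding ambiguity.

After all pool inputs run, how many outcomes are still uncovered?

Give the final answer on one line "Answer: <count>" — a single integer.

input #1 (b=-2, k=-2, q=3): covers B1=T, B2=E, B5=F, B6=T, B7=T
input #2 (b=-2, k=-2, q=4): covers B1=F, B2=S, B3=T, B4=S, B5=F, B6=F, B7=T
input #3 (b=-1, k=-3, q=4): covers B1=F, B2=S, B3=T, B4=S, B5=F, B6=F, B7=T
input #4 (b=-4, k=-2, q=3): covers B1=F, B2=E, B3=F, B4=E, B5=T, B7=T
union over the pool: B1=T, B1=F, B2=S, B2=E, B3=T, B3=F, B4=S, B4=E, B5=T, B5=F, B6=T, B6=F, B7=T
uncovered (1 of 14): B7=F

Answer: 1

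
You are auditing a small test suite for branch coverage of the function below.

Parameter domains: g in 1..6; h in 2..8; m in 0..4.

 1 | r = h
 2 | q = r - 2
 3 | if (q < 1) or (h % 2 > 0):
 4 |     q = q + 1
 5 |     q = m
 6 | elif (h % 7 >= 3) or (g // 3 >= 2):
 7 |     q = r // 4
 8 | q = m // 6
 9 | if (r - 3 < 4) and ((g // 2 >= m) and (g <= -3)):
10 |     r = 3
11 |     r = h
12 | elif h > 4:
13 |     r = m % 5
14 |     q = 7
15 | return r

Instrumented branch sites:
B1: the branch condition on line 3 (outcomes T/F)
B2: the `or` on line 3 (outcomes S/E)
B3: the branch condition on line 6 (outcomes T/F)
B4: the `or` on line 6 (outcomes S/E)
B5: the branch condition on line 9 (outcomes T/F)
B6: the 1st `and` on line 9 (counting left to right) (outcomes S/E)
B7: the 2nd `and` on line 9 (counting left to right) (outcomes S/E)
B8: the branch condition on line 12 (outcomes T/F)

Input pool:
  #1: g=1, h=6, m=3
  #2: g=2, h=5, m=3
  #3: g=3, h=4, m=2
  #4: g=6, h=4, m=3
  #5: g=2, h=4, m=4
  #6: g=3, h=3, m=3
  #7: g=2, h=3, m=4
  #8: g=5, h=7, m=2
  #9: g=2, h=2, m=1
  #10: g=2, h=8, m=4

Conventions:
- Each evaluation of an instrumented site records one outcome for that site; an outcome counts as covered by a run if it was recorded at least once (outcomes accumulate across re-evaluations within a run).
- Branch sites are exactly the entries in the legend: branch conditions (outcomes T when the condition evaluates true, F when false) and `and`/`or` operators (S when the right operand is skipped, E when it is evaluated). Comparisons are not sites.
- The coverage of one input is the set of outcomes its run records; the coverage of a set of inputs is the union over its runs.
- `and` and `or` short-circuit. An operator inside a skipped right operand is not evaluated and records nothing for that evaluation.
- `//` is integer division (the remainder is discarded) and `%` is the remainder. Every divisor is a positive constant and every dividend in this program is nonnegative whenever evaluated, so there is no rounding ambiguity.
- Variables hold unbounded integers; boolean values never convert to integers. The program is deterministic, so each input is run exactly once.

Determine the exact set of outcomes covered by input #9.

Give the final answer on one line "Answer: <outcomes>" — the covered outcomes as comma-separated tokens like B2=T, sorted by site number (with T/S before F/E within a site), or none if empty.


Event log for input #9 (g=2, h=2, m=1):
  B2->S, B1->T, B6->E, B7->E, B5->F, B8->F
collecting distinct outcomes: B1=T, B2=S, B5=F, B6=E, B7=E, B8=F
Answer: B1=T, B2=S, B5=F, B6=E, B7=E, B8=F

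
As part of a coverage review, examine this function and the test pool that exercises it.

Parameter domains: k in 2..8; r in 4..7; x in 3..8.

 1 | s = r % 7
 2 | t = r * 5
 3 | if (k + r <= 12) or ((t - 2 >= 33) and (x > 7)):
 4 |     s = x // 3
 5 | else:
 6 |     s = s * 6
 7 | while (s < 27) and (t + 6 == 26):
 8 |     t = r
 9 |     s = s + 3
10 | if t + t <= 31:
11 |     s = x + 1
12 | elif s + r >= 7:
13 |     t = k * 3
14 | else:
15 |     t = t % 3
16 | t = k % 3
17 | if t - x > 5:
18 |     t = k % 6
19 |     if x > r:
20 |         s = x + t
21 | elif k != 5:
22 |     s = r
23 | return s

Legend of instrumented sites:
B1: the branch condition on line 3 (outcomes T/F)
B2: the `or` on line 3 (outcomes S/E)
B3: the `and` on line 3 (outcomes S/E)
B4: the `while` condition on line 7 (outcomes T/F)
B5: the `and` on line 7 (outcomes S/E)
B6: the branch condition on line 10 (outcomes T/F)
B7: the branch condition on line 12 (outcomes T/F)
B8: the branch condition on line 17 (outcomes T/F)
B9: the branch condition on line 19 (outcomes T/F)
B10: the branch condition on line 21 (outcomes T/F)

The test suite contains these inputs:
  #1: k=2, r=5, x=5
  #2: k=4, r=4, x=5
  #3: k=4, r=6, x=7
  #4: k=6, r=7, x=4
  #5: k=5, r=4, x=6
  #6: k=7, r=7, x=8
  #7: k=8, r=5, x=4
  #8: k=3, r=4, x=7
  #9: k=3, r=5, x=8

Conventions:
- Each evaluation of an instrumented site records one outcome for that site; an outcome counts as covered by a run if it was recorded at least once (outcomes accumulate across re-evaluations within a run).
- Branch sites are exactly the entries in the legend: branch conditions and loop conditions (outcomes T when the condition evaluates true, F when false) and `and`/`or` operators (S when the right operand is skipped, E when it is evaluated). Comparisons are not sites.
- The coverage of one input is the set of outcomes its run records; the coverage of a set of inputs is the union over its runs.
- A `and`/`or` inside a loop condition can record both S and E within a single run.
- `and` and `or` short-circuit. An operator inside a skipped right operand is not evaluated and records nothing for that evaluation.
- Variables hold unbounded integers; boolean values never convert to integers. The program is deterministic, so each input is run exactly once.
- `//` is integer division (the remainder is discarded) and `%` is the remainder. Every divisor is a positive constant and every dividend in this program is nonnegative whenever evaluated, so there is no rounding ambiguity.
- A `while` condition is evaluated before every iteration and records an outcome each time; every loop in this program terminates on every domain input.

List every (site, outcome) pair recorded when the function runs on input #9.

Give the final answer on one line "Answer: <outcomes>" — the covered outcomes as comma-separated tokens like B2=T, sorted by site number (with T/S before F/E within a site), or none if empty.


Running input #9 (k=3, r=5, x=8), event by event:
  B2->S, B1->T, B5->E, B4->F, B6->F, B7->T, B8->F, B10->T
deduplicating events, the covered set is: B1=T, B2=S, B4=F, B5=E, B6=F, B7=T, B8=F, B10=T
Answer: B1=T, B2=S, B4=F, B5=E, B6=F, B7=T, B8=F, B10=T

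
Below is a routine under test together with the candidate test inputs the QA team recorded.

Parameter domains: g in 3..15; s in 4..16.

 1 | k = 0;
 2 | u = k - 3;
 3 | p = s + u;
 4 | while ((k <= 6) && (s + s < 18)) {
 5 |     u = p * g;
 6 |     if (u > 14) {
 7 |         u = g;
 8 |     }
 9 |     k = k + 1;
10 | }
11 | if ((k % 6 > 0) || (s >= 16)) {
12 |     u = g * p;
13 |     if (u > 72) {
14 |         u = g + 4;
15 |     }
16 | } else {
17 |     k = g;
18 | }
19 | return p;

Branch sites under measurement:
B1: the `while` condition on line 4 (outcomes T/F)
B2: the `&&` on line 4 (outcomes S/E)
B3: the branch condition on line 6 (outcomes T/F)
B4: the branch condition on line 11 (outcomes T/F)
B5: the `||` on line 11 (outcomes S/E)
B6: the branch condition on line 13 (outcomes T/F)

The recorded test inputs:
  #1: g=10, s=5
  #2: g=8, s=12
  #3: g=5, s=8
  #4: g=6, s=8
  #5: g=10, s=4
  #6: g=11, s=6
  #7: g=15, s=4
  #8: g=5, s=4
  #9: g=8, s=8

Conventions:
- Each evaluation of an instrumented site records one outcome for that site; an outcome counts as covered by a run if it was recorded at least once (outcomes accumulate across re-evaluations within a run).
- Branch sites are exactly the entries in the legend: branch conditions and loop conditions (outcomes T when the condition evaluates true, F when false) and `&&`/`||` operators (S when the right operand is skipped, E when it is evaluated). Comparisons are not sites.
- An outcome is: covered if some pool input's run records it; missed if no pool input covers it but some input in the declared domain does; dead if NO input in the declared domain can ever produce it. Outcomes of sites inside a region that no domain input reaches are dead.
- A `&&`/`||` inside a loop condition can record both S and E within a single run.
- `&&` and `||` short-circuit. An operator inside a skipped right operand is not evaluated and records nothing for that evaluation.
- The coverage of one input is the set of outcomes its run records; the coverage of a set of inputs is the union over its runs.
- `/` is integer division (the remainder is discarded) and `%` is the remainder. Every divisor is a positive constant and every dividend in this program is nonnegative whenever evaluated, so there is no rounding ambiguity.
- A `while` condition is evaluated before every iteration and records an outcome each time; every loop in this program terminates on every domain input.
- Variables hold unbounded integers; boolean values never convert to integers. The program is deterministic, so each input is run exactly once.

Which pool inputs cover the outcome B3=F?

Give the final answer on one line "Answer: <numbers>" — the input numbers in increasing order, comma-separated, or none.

input #1 (g=10, s=5): misses B3=F
input #2 (g=8, s=12): misses B3=F
input #3 (g=5, s=8): misses B3=F
input #4 (g=6, s=8): misses B3=F
input #5 (g=10, s=4): covers B3=F
input #6 (g=11, s=6): misses B3=F
input #7 (g=15, s=4): misses B3=F
input #8 (g=5, s=4): covers B3=F
input #9 (g=8, s=8): misses B3=F

Answer: 5, 8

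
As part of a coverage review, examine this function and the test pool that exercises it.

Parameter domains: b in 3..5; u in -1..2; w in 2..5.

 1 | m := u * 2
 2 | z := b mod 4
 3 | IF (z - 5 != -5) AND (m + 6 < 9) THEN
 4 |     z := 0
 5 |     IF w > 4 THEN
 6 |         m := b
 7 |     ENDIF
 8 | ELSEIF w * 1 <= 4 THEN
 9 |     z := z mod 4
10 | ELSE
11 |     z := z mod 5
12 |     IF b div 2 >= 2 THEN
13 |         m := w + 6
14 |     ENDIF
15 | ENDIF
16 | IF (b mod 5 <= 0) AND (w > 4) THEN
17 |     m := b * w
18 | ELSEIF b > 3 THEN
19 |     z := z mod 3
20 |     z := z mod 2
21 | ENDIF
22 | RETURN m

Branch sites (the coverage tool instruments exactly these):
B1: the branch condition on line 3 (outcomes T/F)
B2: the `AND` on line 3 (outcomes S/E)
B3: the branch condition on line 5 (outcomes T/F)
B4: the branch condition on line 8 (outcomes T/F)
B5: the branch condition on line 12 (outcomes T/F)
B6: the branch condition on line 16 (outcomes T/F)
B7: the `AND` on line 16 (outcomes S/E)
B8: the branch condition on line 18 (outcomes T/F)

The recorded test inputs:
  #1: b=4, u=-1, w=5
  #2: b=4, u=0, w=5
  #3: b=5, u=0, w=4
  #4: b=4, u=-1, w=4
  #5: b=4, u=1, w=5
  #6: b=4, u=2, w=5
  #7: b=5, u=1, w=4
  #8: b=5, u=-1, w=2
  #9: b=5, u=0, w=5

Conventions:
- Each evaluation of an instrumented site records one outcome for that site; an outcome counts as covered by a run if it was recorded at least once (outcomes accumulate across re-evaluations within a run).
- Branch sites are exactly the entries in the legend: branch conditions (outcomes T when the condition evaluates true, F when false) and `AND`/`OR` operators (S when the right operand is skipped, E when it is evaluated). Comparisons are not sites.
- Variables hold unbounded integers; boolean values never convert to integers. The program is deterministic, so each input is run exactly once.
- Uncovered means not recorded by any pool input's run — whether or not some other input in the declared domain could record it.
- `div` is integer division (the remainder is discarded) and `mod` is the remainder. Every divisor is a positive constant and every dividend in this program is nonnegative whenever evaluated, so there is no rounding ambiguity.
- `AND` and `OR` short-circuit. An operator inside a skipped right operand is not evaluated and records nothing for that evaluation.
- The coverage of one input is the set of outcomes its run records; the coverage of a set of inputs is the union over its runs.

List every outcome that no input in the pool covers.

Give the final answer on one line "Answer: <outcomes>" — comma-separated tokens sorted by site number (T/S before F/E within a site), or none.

input #1 (b=4, u=-1, w=5): events B2->S, B1->F, B4->F, B5->T, B7->S, B6->F, B8->T; covers B1=F, B2=S, B4=F, B5=T, B6=F, B7=S, B8=T
input #2 (b=4, u=0, w=5): events B2->S, B1->F, B4->F, B5->T, B7->S, B6->F, B8->T; covers B1=F, B2=S, B4=F, B5=T, B6=F, B7=S, B8=T
input #3 (b=5, u=0, w=4): events B2->E, B1->T, B3->F, B7->E, B6->F, B8->T; covers B1=T, B2=E, B3=F, B6=F, B7=E, B8=T
input #4 (b=4, u=-1, w=4): events B2->S, B1->F, B4->T, B7->S, B6->F, B8->T; covers B1=F, B2=S, B4=T, B6=F, B7=S, B8=T
input #5 (b=4, u=1, w=5): events B2->S, B1->F, B4->F, B5->T, B7->S, B6->F, B8->T; covers B1=F, B2=S, B4=F, B5=T, B6=F, B7=S, B8=T
input #6 (b=4, u=2, w=5): events B2->S, B1->F, B4->F, B5->T, B7->S, B6->F, B8->T; covers B1=F, B2=S, B4=F, B5=T, B6=F, B7=S, B8=T
input #7 (b=5, u=1, w=4): events B2->E, B1->T, B3->F, B7->E, B6->F, B8->T; covers B1=T, B2=E, B3=F, B6=F, B7=E, B8=T
input #8 (b=5, u=-1, w=2): events B2->E, B1->T, B3->F, B7->E, B6->F, B8->T; covers B1=T, B2=E, B3=F, B6=F, B7=E, B8=T
input #9 (b=5, u=0, w=5): events B2->E, B1->T, B3->T, B7->E, B6->T; covers B1=T, B2=E, B3=T, B6=T, B7=E
union over the pool: B1=T, B1=F, B2=S, B2=E, B3=T, B3=F, B4=T, B4=F, B5=T, B6=T, B6=F, B7=S, B7=E, B8=T
uncovered (2 of 16): B5=F, B8=F

Answer: B5=F, B8=F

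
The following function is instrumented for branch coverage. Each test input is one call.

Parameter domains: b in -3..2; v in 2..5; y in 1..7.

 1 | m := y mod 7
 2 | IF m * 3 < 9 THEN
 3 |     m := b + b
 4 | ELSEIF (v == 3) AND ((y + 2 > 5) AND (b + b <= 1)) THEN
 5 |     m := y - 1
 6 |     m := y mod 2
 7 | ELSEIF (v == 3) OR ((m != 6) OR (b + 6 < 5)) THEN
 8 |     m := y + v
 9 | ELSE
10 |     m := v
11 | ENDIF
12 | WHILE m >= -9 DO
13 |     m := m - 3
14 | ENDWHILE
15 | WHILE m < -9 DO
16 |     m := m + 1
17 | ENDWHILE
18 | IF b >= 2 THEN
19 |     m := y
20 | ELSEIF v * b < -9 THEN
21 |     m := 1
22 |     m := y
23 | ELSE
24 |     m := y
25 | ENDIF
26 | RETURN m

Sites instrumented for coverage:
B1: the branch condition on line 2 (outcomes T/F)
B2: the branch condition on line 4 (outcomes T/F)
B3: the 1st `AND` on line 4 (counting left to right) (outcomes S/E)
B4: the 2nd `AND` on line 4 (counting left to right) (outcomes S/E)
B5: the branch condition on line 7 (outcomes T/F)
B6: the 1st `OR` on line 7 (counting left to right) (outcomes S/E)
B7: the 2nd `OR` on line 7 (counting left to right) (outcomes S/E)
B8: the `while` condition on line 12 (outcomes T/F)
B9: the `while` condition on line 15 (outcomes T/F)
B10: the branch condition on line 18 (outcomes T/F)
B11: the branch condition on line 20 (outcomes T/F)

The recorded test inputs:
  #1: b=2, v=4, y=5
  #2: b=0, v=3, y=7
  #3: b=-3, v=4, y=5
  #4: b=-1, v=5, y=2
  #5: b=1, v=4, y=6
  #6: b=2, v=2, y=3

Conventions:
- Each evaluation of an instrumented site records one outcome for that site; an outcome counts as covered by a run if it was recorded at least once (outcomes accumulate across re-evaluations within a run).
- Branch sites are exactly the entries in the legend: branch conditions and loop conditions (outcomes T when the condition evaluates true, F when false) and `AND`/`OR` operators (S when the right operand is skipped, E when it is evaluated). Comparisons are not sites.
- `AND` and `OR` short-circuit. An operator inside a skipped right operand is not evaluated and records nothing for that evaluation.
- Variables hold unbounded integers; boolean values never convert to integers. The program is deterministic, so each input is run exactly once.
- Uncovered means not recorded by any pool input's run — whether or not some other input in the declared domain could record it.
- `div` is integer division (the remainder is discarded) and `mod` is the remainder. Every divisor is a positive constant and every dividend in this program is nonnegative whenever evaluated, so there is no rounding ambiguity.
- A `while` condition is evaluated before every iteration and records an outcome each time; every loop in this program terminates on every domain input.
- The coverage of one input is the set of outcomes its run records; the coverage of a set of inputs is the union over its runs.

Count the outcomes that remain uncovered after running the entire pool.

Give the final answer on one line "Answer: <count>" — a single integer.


#1 (b=2, v=4, y=5) -> B1->F, B3->S, B2->F, B6->E, B7->S, B5->T, B8->T, B8->T, B8->T, B8->T, B8->T, B8->T, B8->T, B8->F, ...; covered: B1=F, B2=F, B3=S, B5=T, B6=E, B7=S, B8=T, B8=F, B9=T, B9=F, B10=T
#2 (b=0, v=3, y=7) -> B1->T, B8->T, B8->T, B8->T, B8->T, B8->F, B9->T, B9->T, B9->T, B9->F, B10->F, B11->F; covered: B1=T, B8=T, B8=F, B9=T, B9=F, B10=F, B11=F
#3 (b=-3, v=4, y=5) -> B1->F, B3->S, B2->F, B6->E, B7->S, B5->T, B8->T, B8->T, B8->T, B8->T, B8->T, B8->T, B8->T, B8->F, ...; covered: B1=F, B2=F, B3=S, B5=T, B6=E, B7=S, B8=T, B8=F, B9=T, B9=F, B10=F, B11=T
#4 (b=-1, v=5, y=2) -> B1->T, B8->T, B8->T, B8->T, B8->F, B9->T, B9->T, B9->F, B10->F, B11->F; covered: B1=T, B8=T, B8=F, B9=T, B9=F, B10=F, B11=F
#5 (b=1, v=4, y=6) -> B1->F, B3->S, B2->F, B6->E, B7->E, B5->F, B8->T, B8->T, B8->T, B8->T, B8->T, B8->F, B9->T, B9->T, ...; covered: B1=F, B2=F, B3=S, B5=F, B6=E, B7=E, B8=T, B8=F, B9=T, B9=F, B10=F, B11=F
#6 (b=2, v=2, y=3) -> B1->F, B3->S, B2->F, B6->E, B7->S, B5->T, B8->T, B8->T, B8->T, B8->T, B8->T, B8->F, B9->T, B9->F, ...; covered: B1=F, B2=F, B3=S, B5=T, B6=E, B7=S, B8=T, B8=F, B9=T, B9=F, B10=T
union over the pool: B1=T, B1=F, B2=F, B3=S, B5=T, B5=F, B6=E, B7=S, B7=E, B8=T, B8=F, B9=T, B9=F, B10=T, B10=F, B11=T, B11=F
uncovered (5 of 22): B2=T, B3=E, B4=S, B4=E, B6=S
Answer: 5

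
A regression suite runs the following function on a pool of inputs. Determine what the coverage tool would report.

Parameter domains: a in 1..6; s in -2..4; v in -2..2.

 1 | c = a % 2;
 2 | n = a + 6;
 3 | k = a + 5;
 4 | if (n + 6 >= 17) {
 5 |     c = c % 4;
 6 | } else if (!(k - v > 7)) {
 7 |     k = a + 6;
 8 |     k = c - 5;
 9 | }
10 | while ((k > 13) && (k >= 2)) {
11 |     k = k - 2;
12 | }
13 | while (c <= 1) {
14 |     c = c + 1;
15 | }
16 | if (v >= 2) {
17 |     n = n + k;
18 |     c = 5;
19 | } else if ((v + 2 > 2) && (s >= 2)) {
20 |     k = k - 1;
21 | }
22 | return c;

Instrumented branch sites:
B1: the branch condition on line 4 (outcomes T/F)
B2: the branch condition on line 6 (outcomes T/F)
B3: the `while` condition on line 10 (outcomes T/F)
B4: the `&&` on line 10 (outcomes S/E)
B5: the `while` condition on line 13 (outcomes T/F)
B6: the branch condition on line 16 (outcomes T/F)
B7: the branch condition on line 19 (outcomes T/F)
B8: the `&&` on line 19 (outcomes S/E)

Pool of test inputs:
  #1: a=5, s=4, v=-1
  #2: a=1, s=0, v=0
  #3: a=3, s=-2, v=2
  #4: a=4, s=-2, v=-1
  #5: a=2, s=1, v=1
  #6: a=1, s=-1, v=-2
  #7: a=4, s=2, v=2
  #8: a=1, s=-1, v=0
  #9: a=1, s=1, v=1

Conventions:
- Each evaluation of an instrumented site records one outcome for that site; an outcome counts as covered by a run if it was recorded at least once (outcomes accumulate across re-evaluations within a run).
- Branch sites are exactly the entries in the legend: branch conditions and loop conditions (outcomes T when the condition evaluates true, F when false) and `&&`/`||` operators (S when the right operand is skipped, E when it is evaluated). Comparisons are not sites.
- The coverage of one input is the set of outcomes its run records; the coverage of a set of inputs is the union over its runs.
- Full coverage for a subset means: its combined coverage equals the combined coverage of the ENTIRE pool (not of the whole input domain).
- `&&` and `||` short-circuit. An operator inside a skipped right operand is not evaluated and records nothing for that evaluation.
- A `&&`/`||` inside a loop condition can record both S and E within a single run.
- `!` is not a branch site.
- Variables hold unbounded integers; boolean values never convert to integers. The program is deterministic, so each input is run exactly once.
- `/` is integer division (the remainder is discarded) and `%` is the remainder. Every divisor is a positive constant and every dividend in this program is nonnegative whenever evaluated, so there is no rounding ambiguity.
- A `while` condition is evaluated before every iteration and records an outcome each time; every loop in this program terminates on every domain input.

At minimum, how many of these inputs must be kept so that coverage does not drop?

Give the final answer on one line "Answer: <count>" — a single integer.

input #1 (a=5, s=4, v=-1): events B1->T, B4->S, B3->F, B5->T, B5->F, B6->F, B8->S, B7->F; covers B1=T, B3=F, B4=S, B5=T, B5=F, B6=F, B7=F, B8=S
input #2 (a=1, s=0, v=0): events B1->F, B2->T, B4->S, B3->F, B5->T, B5->F, B6->F, B8->S, B7->F; covers B1=F, B2=T, B3=F, B4=S, B5=T, B5=F, B6=F, B7=F, B8=S
input #3 (a=3, s=-2, v=2): events B1->F, B2->T, B4->S, B3->F, B5->T, B5->F, B6->T; covers B1=F, B2=T, B3=F, B4=S, B5=T, B5=F, B6=T
input #4 (a=4, s=-2, v=-1): events B1->F, B2->F, B4->S, B3->F, B5->T, B5->T, B5->F, B6->F, B8->S, B7->F; covers B1=F, B2=F, B3=F, B4=S, B5=T, B5=F, B6=F, B7=F, B8=S
input #5 (a=2, s=1, v=1): events B1->F, B2->T, B4->S, B3->F, B5->T, B5->T, B5->F, B6->F, B8->E, B7->F; covers B1=F, B2=T, B3=F, B4=S, B5=T, B5=F, B6=F, B7=F, B8=E
input #6 (a=1, s=-1, v=-2): events B1->F, B2->F, B4->S, B3->F, B5->T, B5->F, B6->F, B8->S, B7->F; covers B1=F, B2=F, B3=F, B4=S, B5=T, B5=F, B6=F, B7=F, B8=S
input #7 (a=4, s=2, v=2): events B1->F, B2->T, B4->S, B3->F, B5->T, B5->T, B5->F, B6->T; covers B1=F, B2=T, B3=F, B4=S, B5=T, B5=F, B6=T
input #8 (a=1, s=-1, v=0): events B1->F, B2->T, B4->S, B3->F, B5->T, B5->F, B6->F, B8->S, B7->F; covers B1=F, B2=T, B3=F, B4=S, B5=T, B5=F, B6=F, B7=F, B8=S
input #9 (a=1, s=1, v=1): events B1->F, B2->T, B4->S, B3->F, B5->T, B5->F, B6->F, B8->E, B7->F; covers B1=F, B2=T, B3=F, B4=S, B5=T, B5=F, B6=F, B7=F, B8=E
together the pool reaches 13 outcomes: B1=T, B1=F, B2=T, B2=F, B3=F, B4=S, B5=T, B5=F, B6=T, B6=F, B7=F, B8=S, B8=E
size 1 is not enough: best union over all size-1 subsets is 9/13
size 2 is not enough: best union over all size-2 subsets is 11/13
size 3 is not enough: best union over all size-3 subsets is 12/13
the canonical winner is {1, 3, 4, 5}: size 4, full 13-outcome coverage, earliest index list among size-4 covers

Answer: 4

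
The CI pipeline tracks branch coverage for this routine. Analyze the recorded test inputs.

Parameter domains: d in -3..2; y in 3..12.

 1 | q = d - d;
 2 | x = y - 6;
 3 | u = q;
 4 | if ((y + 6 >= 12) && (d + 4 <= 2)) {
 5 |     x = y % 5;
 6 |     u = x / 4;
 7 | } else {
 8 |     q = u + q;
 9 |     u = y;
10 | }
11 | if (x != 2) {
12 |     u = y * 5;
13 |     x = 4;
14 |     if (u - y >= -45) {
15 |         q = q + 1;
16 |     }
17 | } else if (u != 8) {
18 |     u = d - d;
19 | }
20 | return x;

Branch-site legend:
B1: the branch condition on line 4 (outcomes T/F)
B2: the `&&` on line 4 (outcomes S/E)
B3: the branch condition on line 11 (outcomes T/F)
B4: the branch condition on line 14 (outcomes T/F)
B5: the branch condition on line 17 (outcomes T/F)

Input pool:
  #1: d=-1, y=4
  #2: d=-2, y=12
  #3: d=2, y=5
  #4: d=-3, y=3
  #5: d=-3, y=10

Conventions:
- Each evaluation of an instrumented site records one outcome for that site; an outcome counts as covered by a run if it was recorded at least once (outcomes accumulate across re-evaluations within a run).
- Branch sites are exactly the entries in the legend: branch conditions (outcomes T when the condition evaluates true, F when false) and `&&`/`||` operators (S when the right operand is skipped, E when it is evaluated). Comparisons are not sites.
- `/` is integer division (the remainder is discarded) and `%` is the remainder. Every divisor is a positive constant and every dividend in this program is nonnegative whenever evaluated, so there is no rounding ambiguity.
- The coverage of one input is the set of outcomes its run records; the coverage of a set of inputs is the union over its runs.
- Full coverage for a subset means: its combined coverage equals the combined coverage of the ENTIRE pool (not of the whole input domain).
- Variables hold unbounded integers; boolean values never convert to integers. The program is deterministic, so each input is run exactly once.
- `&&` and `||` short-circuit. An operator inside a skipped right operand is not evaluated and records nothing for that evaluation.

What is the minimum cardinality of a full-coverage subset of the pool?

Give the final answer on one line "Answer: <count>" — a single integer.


input #1, d=-1, y=4: events B2->S, B1->F, B3->T, B4->T; outcomes B1=F, B2=S, B3=T, B4=T
input #2, d=-2, y=12: events B2->E, B1->T, B3->F, B5->T; outcomes B1=T, B2=E, B3=F, B5=T
input #3, d=2, y=5: events B2->S, B1->F, B3->T, B4->T; outcomes B1=F, B2=S, B3=T, B4=T
input #4, d=-3, y=3: events B2->S, B1->F, B3->T, B4->T; outcomes B1=F, B2=S, B3=T, B4=T
input #5, d=-3, y=10: events B2->E, B1->T, B3->T, B4->T; outcomes B1=T, B2=E, B3=T, B4=T
pool-wide coverage (8 outcomes): B1=T, B1=F, B2=S, B2=E, B3=T, B3=F, B4=T, B5=T
no size-1 subset reaches all 8 outcomes (best union: 4/8)
inputs {1, 2} (size 2) cover everything; no size-2 subset with a lexicographically smaller index list covers all 8
Answer: 2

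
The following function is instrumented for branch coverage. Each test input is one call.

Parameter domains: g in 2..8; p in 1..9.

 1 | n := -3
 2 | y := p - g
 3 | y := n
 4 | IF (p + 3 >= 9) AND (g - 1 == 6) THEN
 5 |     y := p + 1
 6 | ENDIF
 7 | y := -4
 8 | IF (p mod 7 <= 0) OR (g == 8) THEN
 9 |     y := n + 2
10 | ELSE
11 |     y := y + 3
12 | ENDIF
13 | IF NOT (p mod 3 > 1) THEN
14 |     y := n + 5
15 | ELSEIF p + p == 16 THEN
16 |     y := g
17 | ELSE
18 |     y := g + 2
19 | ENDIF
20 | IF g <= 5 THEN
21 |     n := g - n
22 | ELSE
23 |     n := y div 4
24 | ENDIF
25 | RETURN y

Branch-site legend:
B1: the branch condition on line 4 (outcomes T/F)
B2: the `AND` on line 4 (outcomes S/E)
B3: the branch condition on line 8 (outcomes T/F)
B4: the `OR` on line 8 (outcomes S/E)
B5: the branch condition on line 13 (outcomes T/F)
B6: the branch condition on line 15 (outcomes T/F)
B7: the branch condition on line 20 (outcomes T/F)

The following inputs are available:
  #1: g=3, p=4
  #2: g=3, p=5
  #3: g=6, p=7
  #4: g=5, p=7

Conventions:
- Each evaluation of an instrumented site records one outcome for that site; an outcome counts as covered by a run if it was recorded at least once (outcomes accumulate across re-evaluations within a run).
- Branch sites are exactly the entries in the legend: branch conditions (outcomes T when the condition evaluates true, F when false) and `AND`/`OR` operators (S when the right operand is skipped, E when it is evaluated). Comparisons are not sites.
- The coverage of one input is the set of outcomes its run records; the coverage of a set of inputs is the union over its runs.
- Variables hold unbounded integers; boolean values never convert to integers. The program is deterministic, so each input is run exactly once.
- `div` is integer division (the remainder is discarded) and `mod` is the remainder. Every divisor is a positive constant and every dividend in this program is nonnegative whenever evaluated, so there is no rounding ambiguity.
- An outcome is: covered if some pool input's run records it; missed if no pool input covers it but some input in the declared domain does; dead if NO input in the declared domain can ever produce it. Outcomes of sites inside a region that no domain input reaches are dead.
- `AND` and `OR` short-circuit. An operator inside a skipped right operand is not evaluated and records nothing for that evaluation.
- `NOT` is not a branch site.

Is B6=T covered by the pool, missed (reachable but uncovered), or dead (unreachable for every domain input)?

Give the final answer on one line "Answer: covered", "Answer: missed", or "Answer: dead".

no pool input records B6=T
but domain input (g=2, p=8) does record it -> reachable, so missed

Answer: missed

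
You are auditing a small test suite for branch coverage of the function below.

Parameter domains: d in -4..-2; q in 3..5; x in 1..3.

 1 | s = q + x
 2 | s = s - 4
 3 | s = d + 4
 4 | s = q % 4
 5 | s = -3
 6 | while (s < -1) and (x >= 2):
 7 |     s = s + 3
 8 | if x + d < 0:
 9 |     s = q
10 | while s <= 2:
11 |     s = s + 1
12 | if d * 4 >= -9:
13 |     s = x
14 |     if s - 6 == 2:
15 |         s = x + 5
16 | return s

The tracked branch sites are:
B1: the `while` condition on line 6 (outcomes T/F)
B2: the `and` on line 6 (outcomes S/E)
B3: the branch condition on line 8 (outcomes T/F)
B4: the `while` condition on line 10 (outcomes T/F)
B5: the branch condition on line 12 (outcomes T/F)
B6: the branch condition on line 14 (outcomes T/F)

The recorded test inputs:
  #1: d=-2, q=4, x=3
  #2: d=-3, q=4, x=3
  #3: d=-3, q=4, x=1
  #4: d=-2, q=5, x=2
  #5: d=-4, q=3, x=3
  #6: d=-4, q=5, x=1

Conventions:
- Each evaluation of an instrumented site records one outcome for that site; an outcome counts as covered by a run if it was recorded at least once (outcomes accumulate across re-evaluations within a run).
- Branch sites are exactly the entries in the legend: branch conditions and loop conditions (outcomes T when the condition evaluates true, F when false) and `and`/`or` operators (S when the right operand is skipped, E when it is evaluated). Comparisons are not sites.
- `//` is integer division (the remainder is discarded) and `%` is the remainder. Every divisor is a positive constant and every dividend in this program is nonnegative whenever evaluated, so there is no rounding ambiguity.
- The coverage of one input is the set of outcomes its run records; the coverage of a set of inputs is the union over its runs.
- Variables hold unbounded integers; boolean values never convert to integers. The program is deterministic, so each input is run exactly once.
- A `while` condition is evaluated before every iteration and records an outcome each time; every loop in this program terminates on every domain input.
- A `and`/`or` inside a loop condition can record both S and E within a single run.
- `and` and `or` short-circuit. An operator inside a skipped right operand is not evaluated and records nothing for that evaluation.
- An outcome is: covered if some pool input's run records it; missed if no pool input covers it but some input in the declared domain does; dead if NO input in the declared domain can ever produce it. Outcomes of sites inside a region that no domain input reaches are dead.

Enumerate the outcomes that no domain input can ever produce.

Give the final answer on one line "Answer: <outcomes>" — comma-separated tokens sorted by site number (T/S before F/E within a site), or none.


running all 27 domain inputs and tallying outcomes:
  B6=T: zero occurrences over every domain input -> dead
  reachable outcomes have witnesses, e.g. B1=T (e.g. d=-4, q=3, x=2), B1=F (e.g. d=-4, q=3, x=1), B2=S (e.g. d=-4, q=3, x=2), B2=E (e.g. d=-4, q=3, x=1)
Answer: B6=T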